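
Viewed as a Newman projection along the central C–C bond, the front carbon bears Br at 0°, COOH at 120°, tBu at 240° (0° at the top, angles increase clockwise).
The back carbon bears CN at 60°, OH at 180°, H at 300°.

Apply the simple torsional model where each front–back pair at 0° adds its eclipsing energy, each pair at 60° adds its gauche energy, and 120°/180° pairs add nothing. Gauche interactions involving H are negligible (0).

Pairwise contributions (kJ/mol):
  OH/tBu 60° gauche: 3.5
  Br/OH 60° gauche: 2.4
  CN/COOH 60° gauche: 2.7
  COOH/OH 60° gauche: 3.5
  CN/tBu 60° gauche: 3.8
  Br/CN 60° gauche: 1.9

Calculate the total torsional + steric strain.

This conformer (staggered): Br(0°)/CN(60°) gauche 1.9; COOH(120°)/CN(60°) gauche 2.7; COOH(120°)/OH(180°) gauche 3.5; tBu(240°)/OH(180°) gauche 3.5 → 11.6 kJ/mol.

11.6 kJ/mol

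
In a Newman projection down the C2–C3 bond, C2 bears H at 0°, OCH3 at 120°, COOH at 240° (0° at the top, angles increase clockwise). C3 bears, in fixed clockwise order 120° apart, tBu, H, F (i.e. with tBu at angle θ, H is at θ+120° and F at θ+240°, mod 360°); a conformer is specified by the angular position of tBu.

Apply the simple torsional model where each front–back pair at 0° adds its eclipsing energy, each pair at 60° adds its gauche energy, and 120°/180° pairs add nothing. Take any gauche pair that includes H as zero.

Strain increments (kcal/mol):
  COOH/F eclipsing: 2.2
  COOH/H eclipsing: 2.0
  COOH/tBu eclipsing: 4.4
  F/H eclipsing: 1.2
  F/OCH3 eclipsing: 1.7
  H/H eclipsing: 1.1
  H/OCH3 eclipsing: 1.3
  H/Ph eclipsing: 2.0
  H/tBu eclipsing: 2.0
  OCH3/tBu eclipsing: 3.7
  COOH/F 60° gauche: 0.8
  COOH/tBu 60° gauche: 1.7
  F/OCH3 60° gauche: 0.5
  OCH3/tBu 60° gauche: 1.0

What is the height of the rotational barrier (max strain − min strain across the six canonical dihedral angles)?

tBu at 0° (eclipsed): H(0°)/tBu(0°) eclipsed 2.0; OCH3(120°)/H(120°) eclipsed 1.3; COOH(240°)/F(240°) eclipsed 2.2 → 5.5 kcal/mol.
tBu at 60° (staggered): OCH3(120°)/tBu(60°) gauche 1.0; COOH(240°)/F(300°) gauche 0.8 → 1.8 kcal/mol.
tBu at 120° (eclipsed): H(0°)/F(0°) eclipsed 1.2; OCH3(120°)/tBu(120°) eclipsed 3.7; COOH(240°)/H(240°) eclipsed 2.0 → 6.9 kcal/mol.
tBu at 180° (staggered): OCH3(120°)/tBu(180°) gauche 1.0; OCH3(120°)/F(60°) gauche 0.5; COOH(240°)/tBu(180°) gauche 1.7 → 3.2 kcal/mol.
tBu at 240° (eclipsed): H(0°)/H(0°) eclipsed 1.1; OCH3(120°)/F(120°) eclipsed 1.7; COOH(240°)/tBu(240°) eclipsed 4.4 → 7.2 kcal/mol.
tBu at 300° (staggered): OCH3(120°)/F(180°) gauche 0.5; COOH(240°)/tBu(300°) gauche 1.7; COOH(240°)/F(180°) gauche 0.8 → 3.0 kcal/mol.
Max at 240° (7.2 kcal/mol), min at 60° (1.8 kcal/mol); barrier = 5.4 kcal/mol.

5.4 kcal/mol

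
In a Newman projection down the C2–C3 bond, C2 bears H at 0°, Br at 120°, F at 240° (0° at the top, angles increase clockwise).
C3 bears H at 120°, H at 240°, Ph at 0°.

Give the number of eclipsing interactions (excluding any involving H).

Every eclipsing pair involves H, so the count is 0.

0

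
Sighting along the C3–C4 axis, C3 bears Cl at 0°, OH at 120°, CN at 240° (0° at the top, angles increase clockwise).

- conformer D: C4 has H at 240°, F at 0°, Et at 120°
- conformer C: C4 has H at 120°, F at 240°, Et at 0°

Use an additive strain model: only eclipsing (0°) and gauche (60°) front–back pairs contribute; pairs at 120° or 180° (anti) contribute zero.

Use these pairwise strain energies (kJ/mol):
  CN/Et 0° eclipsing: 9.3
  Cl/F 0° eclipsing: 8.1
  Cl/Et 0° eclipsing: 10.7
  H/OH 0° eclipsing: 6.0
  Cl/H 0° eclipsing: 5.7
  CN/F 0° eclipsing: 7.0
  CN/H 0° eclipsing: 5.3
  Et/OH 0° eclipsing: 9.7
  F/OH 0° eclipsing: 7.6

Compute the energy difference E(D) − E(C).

-0.6 kJ/mol

D (eclipsed): Cl(0°)/F(0°) eclipsed 8.1; OH(120°)/Et(120°) eclipsed 9.7; CN(240°)/H(240°) eclipsed 5.3 → 23.1 kJ/mol.
C (eclipsed): Cl(0°)/Et(0°) eclipsed 10.7; OH(120°)/H(120°) eclipsed 6.0; CN(240°)/F(240°) eclipsed 7.0 → 23.7 kJ/mol.
E(D) − E(C) = 23.1 − 23.7 = -0.6 kJ/mol.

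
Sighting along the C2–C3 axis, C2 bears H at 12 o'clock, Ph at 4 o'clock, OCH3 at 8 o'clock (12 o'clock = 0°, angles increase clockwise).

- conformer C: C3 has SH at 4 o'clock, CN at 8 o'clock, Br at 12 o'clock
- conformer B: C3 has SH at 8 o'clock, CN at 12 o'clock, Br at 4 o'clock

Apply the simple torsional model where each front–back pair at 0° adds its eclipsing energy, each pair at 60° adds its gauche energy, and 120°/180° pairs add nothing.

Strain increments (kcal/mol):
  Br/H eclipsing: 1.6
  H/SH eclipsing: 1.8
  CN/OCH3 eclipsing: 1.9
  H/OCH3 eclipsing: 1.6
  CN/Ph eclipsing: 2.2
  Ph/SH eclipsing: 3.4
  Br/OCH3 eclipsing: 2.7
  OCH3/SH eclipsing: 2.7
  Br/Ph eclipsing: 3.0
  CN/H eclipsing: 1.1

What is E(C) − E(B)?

C (eclipsed): H(0°)/Br(0°) eclipsed 1.6; Ph(120°)/SH(120°) eclipsed 3.4; OCH3(240°)/CN(240°) eclipsed 1.9 → 6.9 kcal/mol.
B (eclipsed): H(0°)/CN(0°) eclipsed 1.1; Ph(120°)/Br(120°) eclipsed 3.0; OCH3(240°)/SH(240°) eclipsed 2.7 → 6.8 kcal/mol.
E(C) − E(B) = 6.9 − 6.8 = +0.1 kcal/mol.

+0.1 kcal/mol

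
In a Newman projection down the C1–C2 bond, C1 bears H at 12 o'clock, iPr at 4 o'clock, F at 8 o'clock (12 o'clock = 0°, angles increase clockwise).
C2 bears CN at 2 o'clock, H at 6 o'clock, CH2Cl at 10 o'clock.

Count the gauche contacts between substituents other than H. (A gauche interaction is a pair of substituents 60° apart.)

2

Non-H gauche pairs: iPr(120°)/CN(60°); F(240°)/CH2Cl(300°) — 2 interactions.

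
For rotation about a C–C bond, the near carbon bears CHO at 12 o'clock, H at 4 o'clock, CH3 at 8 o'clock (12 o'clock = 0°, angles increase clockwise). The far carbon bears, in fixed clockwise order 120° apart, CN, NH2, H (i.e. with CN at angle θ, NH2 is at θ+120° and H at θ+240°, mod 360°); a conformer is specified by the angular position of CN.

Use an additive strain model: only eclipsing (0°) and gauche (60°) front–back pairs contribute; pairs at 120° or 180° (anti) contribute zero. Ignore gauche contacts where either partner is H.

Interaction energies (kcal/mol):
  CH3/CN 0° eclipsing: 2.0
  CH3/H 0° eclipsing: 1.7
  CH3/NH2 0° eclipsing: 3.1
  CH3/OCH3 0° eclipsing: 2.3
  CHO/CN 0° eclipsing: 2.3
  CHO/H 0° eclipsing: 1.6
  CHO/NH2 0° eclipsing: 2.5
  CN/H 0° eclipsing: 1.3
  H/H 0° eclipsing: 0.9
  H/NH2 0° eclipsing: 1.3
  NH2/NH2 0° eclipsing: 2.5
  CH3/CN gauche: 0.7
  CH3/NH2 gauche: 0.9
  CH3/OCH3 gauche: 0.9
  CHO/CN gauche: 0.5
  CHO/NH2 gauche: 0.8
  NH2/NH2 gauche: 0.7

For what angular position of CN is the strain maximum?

CN at 0° (eclipsed): CHO(0°)/CN(0°) eclipsed 2.3; H(120°)/NH2(120°) eclipsed 1.3; CH3(240°)/H(240°) eclipsed 1.7 → 5.3 kcal/mol.
CN at 60° (staggered): CHO(0°)/CN(60°) gauche 0.5; CH3(240°)/NH2(180°) gauche 0.9 → 1.4 kcal/mol.
CN at 120° (eclipsed): CHO(0°)/H(0°) eclipsed 1.6; H(120°)/CN(120°) eclipsed 1.3; CH3(240°)/NH2(240°) eclipsed 3.1 → 6.0 kcal/mol.
CN at 180° (staggered): CHO(0°)/NH2(300°) gauche 0.8; CH3(240°)/CN(180°) gauche 0.7; CH3(240°)/NH2(300°) gauche 0.9 → 2.4 kcal/mol.
CN at 240° (eclipsed): CHO(0°)/NH2(0°) eclipsed 2.5; H(120°)/H(120°) eclipsed 0.9; CH3(240°)/CN(240°) eclipsed 2.0 → 5.4 kcal/mol.
CN at 300° (staggered): CHO(0°)/CN(300°) gauche 0.5; CHO(0°)/NH2(60°) gauche 0.8; CH3(240°)/CN(300°) gauche 0.7 → 2.0 kcal/mol.
The maximum (6.0 kcal/mol) occurs with CN at 120°.

120°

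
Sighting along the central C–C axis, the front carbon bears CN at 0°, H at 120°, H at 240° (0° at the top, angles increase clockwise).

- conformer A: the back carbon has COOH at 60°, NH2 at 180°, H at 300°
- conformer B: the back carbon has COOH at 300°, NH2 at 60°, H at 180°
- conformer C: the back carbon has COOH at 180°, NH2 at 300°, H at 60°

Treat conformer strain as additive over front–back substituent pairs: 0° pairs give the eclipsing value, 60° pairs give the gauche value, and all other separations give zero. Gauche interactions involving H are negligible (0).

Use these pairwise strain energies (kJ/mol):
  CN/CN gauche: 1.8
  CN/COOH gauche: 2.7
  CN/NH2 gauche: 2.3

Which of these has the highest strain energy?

B

A (staggered): CN–COOH gauche; 2.7 = 2.7 kJ/mol.
B (staggered): CN–COOH gauche, CN–NH2 gauche; 2.7 + 2.3 = 5.0 kJ/mol.
C (staggered): CN–NH2 gauche; 2.3 = 2.3 kJ/mol.
B has the highest total (5.0 kJ/mol).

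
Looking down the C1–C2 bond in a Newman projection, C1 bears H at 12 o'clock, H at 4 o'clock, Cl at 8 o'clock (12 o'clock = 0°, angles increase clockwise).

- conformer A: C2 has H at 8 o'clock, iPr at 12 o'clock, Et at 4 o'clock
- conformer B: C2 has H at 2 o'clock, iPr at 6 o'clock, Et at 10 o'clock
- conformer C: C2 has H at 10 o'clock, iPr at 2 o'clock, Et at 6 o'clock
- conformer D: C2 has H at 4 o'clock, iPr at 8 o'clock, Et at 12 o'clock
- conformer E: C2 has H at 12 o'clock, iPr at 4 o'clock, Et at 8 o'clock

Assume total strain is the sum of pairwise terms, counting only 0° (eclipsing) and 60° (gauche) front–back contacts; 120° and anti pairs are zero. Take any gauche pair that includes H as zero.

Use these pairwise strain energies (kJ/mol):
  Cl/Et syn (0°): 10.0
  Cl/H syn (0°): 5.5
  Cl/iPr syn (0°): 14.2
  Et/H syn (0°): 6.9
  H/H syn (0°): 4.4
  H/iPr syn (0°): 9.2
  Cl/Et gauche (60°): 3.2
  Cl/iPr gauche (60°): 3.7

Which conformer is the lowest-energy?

A is eclipsed. H at 0° is eclipsed with iPr at 0° (9.2); H at 120° is eclipsed with Et at 120° (6.9); Cl at 240° is eclipsed with H at 240° (5.5). Total 21.6 kJ/mol.
B is staggered. Cl at 240° is gauche with iPr at 180° (3.7); Cl at 240° is gauche with Et at 300° (3.2). Total 6.9 kJ/mol.
C is staggered. Cl at 240° is gauche with Et at 180° (3.2). Total 3.2 kJ/mol.
D is eclipsed. H at 0° is eclipsed with Et at 0° (6.9); H at 120° is eclipsed with H at 120° (4.4); Cl at 240° is eclipsed with iPr at 240° (14.2). Total 25.5 kJ/mol.
E is eclipsed. H at 0° is eclipsed with H at 0° (4.4); H at 120° is eclipsed with iPr at 120° (9.2); Cl at 240° is eclipsed with Et at 240° (10.0). Total 23.6 kJ/mol.
C has the lowest total (3.2 kJ/mol).

C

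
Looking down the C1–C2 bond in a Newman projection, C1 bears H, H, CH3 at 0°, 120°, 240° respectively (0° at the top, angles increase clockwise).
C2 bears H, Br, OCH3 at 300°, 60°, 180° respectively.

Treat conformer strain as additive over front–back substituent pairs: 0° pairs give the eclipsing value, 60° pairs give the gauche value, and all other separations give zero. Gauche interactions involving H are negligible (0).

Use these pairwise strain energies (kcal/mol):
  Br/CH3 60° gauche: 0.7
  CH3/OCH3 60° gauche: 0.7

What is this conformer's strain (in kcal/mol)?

This conformer is staggered. CH3 at 240° is gauche with OCH3 at 180° (0.7). Total 0.7 kcal/mol.

0.7 kcal/mol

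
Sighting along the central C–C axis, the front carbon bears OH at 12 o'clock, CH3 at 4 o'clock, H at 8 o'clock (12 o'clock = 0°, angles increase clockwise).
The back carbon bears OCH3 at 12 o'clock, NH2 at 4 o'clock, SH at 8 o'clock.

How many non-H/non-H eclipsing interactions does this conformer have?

Non-H eclipsing pairs: OH(0°)/OCH3(0°); CH3(120°)/NH2(120°) — 2 interactions.

2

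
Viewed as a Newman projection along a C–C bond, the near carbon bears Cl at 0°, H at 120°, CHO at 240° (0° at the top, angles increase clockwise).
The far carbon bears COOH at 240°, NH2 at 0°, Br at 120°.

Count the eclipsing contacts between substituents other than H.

Non-H eclipsing pairs: Cl(0°)/NH2(0°); CHO(240°)/COOH(240°) — 2 interactions.

2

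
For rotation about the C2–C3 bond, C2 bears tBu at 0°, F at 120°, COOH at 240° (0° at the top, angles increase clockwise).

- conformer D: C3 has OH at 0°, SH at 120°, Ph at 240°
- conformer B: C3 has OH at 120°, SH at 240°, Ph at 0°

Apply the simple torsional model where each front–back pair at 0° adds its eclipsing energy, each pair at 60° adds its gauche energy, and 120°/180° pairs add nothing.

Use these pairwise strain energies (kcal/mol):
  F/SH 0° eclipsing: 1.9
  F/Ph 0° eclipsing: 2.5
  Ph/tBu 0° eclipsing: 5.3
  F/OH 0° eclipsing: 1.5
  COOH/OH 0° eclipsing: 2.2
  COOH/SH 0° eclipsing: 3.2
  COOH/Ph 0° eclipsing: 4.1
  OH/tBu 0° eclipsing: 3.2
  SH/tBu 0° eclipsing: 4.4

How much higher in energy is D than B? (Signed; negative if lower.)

D (eclipsed): tBu–OH eclipsed, F–SH eclipsed, COOH–Ph eclipsed; 3.2 + 1.9 + 4.1 = 9.2 kcal/mol.
B (eclipsed): tBu–Ph eclipsed, F–OH eclipsed, COOH–SH eclipsed; 5.3 + 1.5 + 3.2 = 10.0 kcal/mol.
E(D) − E(B) = 9.2 − 10.0 = -0.8 kcal/mol.

-0.8 kcal/mol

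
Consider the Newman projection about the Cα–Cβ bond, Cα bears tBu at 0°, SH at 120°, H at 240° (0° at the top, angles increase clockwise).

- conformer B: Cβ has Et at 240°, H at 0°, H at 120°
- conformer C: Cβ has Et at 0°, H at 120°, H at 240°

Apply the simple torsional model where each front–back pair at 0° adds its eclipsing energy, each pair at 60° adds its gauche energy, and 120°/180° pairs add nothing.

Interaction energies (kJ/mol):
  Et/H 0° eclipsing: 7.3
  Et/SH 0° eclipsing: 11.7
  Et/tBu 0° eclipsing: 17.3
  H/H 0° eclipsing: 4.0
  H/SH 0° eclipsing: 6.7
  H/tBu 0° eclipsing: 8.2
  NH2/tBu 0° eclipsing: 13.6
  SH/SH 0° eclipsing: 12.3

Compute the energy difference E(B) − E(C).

-5.8 kJ/mol

B (eclipsed): tBu(0°)/H(0°) eclipsed 8.2; SH(120°)/H(120°) eclipsed 6.7; H(240°)/Et(240°) eclipsed 7.3 → 22.2 kJ/mol.
C (eclipsed): tBu(0°)/Et(0°) eclipsed 17.3; SH(120°)/H(120°) eclipsed 6.7; H(240°)/H(240°) eclipsed 4.0 → 28.0 kJ/mol.
E(B) − E(C) = 22.2 − 28.0 = -5.8 kJ/mol.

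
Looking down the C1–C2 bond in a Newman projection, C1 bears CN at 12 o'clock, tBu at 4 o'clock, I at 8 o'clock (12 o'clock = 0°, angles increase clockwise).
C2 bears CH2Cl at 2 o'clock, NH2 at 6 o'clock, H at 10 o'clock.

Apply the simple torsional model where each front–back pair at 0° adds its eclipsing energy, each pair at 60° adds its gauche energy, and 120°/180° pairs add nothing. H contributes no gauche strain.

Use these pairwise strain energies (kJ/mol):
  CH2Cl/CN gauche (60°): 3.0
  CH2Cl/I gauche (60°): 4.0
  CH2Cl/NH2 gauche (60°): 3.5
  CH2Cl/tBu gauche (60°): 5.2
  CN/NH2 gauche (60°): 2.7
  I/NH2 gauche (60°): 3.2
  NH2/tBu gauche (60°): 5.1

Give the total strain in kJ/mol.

16.5 kJ/mol

This conformer is staggered. CN at 0° is gauche with CH2Cl at 60° (3.0); tBu at 120° is gauche with CH2Cl at 60° (5.2); tBu at 120° is gauche with NH2 at 180° (5.1); I at 240° is gauche with NH2 at 180° (3.2). Total 16.5 kJ/mol.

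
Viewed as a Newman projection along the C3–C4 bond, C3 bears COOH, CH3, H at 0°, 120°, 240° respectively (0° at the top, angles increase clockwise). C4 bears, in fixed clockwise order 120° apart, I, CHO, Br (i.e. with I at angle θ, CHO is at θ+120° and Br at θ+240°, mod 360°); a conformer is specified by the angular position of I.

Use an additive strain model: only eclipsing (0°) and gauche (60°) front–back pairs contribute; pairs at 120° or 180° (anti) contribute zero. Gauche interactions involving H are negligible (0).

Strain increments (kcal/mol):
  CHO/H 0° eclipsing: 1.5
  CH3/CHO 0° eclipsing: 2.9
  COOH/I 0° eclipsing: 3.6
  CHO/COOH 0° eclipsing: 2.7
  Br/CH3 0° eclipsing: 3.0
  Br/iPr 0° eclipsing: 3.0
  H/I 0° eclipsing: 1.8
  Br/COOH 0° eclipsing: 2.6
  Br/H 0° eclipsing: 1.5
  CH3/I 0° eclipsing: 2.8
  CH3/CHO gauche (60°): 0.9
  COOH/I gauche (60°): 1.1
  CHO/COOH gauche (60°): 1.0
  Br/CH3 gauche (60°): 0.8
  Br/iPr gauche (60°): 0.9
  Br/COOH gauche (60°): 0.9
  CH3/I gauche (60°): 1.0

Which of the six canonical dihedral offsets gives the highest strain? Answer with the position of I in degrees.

0°

I at 0° (eclipsed): COOH–I eclipsed, CH3–CHO eclipsed, H–Br eclipsed; 3.6 + 2.9 + 1.5 = 8.0 kcal/mol.
I at 60° (staggered): COOH–I gauche, COOH–Br gauche, CH3–I gauche, CH3–CHO gauche; 1.1 + 0.9 + 1.0 + 0.9 = 3.9 kcal/mol.
I at 120° (eclipsed): COOH–Br eclipsed, CH3–I eclipsed, H–CHO eclipsed; 2.6 + 2.8 + 1.5 = 6.9 kcal/mol.
I at 180° (staggered): COOH–CHO gauche, COOH–Br gauche, CH3–I gauche, CH3–Br gauche; 1.0 + 0.9 + 1.0 + 0.8 = 3.7 kcal/mol.
I at 240° (eclipsed): COOH–CHO eclipsed, CH3–Br eclipsed, H–I eclipsed; 2.7 + 3.0 + 1.8 = 7.5 kcal/mol.
I at 300° (staggered): COOH–I gauche, COOH–CHO gauche, CH3–CHO gauche, CH3–Br gauche; 1.1 + 1.0 + 0.9 + 0.8 = 3.8 kcal/mol.
The maximum (8.0 kcal/mol) occurs with I at 0°.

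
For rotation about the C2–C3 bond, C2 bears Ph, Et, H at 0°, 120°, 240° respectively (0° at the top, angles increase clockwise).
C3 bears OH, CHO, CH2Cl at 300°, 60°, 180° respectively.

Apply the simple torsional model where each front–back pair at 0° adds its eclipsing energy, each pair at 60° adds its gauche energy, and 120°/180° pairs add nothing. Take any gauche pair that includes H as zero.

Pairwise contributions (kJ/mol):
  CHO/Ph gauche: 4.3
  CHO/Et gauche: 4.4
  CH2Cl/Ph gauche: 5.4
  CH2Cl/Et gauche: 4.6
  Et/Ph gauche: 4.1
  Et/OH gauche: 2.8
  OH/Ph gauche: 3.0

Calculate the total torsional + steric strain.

16.3 kJ/mol

This conformer (staggered): Ph(0°)/OH(300°) gauche 3.0; Ph(0°)/CHO(60°) gauche 4.3; Et(120°)/CHO(60°) gauche 4.4; Et(120°)/CH2Cl(180°) gauche 4.6 → 16.3 kJ/mol.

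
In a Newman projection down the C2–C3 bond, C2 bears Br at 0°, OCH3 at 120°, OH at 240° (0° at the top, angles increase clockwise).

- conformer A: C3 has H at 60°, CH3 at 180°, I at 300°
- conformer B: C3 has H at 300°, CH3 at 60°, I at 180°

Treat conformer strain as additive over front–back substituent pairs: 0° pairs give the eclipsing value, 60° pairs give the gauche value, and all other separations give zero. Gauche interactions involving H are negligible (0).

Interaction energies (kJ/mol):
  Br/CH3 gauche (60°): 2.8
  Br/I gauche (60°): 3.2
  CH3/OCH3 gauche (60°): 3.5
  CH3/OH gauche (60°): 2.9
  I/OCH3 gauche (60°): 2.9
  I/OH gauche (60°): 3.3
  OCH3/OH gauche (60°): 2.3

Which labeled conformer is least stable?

A (staggered): Br–I gauche, OCH3–CH3 gauche, OH–CH3 gauche, OH–I gauche; 3.2 + 3.5 + 2.9 + 3.3 = 12.9 kJ/mol.
B (staggered): Br–CH3 gauche, OCH3–CH3 gauche, OCH3–I gauche, OH–I gauche; 2.8 + 3.5 + 2.9 + 3.3 = 12.5 kJ/mol.
A has the highest total (12.9 kJ/mol).

A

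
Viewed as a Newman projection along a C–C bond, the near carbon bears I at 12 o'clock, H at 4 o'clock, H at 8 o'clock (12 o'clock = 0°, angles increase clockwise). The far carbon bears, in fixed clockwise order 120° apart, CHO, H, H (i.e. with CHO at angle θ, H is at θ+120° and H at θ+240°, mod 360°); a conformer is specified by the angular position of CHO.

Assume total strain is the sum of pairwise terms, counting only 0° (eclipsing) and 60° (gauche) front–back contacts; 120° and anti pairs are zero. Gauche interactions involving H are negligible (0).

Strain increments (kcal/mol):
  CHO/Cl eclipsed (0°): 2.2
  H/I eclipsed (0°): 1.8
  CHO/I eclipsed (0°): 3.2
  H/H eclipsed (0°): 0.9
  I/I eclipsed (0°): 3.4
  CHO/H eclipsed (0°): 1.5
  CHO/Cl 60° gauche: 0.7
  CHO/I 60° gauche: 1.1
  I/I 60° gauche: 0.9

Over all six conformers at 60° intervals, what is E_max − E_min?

5.0 kcal/mol

CHO at 0° (eclipsed): I–CHO eclipsed, H–H eclipsed, H–H eclipsed; 3.2 + 0.9 + 0.9 = 5.0 kcal/mol.
CHO at 60° (staggered): I–CHO gauche; 1.1 = 1.1 kcal/mol.
CHO at 120° (eclipsed): I–H eclipsed, H–CHO eclipsed, H–H eclipsed; 1.8 + 1.5 + 0.9 = 4.2 kcal/mol.
CHO at 180° (staggered): no non-H gauche contacts → 0.0 kcal/mol.
CHO at 240° (eclipsed): I–H eclipsed, H–H eclipsed, H–CHO eclipsed; 1.8 + 0.9 + 1.5 = 4.2 kcal/mol.
CHO at 300° (staggered): I–CHO gauche; 1.1 = 1.1 kcal/mol.
Max at 0° (5.0 kcal/mol), min at 180° (0.0 kcal/mol); barrier = 5.0 kcal/mol.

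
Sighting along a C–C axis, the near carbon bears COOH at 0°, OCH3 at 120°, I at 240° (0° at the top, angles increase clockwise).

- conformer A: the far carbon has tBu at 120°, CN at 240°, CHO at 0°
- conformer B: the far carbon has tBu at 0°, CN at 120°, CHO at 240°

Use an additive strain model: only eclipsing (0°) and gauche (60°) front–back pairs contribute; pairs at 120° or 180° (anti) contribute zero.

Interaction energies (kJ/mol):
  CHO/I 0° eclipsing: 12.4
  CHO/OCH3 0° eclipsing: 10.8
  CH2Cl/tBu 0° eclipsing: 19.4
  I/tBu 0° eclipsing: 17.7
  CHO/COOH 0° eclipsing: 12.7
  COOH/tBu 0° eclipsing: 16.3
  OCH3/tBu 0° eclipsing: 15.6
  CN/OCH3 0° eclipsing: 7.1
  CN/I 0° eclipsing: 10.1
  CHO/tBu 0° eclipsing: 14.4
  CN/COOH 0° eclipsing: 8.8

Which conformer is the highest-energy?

A

A (eclipsed): COOH(0°)/CHO(0°) eclipsed 12.7; OCH3(120°)/tBu(120°) eclipsed 15.6; I(240°)/CN(240°) eclipsed 10.1 → 38.4 kJ/mol.
B (eclipsed): COOH(0°)/tBu(0°) eclipsed 16.3; OCH3(120°)/CN(120°) eclipsed 7.1; I(240°)/CHO(240°) eclipsed 12.4 → 35.8 kJ/mol.
A has the highest total (38.4 kJ/mol).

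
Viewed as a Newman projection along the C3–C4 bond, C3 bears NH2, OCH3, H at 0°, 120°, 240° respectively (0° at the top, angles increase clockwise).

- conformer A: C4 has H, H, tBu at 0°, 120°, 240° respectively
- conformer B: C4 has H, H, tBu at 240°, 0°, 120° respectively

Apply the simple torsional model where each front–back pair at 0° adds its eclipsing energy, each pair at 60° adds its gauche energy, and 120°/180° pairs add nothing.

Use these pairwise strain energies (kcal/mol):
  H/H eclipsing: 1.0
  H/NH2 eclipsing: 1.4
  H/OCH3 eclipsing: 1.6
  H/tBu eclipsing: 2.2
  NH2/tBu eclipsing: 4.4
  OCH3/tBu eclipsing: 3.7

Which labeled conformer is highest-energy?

A (eclipsed): NH2(0°)/H(0°) eclipsed 1.4; OCH3(120°)/H(120°) eclipsed 1.6; H(240°)/tBu(240°) eclipsed 2.2 → 5.2 kcal/mol.
B (eclipsed): NH2(0°)/H(0°) eclipsed 1.4; OCH3(120°)/tBu(120°) eclipsed 3.7; H(240°)/H(240°) eclipsed 1.0 → 6.1 kcal/mol.
B has the highest total (6.1 kcal/mol).

B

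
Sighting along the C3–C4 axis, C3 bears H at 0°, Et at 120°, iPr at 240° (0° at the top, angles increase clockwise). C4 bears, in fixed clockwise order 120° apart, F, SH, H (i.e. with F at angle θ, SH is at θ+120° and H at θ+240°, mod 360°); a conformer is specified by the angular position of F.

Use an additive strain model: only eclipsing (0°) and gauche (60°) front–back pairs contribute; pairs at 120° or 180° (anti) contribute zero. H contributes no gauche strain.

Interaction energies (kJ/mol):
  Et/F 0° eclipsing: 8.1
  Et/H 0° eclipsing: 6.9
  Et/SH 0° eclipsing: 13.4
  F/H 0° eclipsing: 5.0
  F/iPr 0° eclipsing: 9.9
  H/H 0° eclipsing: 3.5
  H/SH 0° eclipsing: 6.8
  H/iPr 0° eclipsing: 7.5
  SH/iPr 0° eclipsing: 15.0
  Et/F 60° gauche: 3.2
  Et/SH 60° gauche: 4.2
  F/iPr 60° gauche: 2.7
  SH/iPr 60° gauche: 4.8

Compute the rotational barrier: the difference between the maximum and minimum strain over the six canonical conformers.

19.7 kJ/mol

F at 0° (eclipsed): H–F eclipsed, Et–SH eclipsed, iPr–H eclipsed; 5.0 + 13.4 + 7.5 = 25.9 kJ/mol.
F at 60° (staggered): Et–F gauche, Et–SH gauche, iPr–SH gauche; 3.2 + 4.2 + 4.8 = 12.2 kJ/mol.
F at 120° (eclipsed): H–H eclipsed, Et–F eclipsed, iPr–SH eclipsed; 3.5 + 8.1 + 15.0 = 26.6 kJ/mol.
F at 180° (staggered): Et–F gauche, iPr–F gauche, iPr–SH gauche; 3.2 + 2.7 + 4.8 = 10.7 kJ/mol.
F at 240° (eclipsed): H–SH eclipsed, Et–H eclipsed, iPr–F eclipsed; 6.8 + 6.9 + 9.9 = 23.6 kJ/mol.
F at 300° (staggered): Et–SH gauche, iPr–F gauche; 4.2 + 2.7 = 6.9 kJ/mol.
Max at 120° (26.6 kJ/mol), min at 300° (6.9 kJ/mol); barrier = 19.7 kJ/mol.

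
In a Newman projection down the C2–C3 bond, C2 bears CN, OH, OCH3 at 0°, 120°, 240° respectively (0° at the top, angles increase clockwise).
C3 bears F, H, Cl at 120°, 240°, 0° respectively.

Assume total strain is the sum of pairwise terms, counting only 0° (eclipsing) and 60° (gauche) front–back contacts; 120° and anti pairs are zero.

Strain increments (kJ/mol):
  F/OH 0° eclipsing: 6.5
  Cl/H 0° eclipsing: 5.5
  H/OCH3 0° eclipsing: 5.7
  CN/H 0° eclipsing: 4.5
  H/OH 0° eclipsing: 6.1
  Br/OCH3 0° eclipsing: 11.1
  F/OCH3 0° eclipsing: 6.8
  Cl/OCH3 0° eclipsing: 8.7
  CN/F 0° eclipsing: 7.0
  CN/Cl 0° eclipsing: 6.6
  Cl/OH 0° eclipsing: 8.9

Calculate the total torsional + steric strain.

This conformer (eclipsed): CN–Cl eclipsed, OH–F eclipsed, OCH3–H eclipsed; 6.6 + 6.5 + 5.7 = 18.8 kJ/mol.

18.8 kJ/mol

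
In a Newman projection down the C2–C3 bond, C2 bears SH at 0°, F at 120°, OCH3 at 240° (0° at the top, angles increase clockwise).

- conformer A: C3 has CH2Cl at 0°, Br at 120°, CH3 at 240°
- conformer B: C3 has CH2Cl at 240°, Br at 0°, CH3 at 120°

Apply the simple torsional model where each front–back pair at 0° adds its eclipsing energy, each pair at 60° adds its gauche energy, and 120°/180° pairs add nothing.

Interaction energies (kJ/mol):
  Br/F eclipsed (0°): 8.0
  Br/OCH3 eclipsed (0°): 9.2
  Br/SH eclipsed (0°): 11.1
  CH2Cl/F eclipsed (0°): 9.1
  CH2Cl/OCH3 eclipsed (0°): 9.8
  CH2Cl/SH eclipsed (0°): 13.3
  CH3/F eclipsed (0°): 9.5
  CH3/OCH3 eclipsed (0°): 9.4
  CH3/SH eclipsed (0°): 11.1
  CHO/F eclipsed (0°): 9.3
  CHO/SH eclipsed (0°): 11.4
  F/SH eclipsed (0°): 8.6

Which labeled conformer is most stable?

A (eclipsed): SH(0°)/CH2Cl(0°) eclipsed 13.3; F(120°)/Br(120°) eclipsed 8.0; OCH3(240°)/CH3(240°) eclipsed 9.4 → 30.7 kJ/mol.
B (eclipsed): SH(0°)/Br(0°) eclipsed 11.1; F(120°)/CH3(120°) eclipsed 9.5; OCH3(240°)/CH2Cl(240°) eclipsed 9.8 → 30.4 kJ/mol.
B has the lowest total (30.4 kJ/mol).

B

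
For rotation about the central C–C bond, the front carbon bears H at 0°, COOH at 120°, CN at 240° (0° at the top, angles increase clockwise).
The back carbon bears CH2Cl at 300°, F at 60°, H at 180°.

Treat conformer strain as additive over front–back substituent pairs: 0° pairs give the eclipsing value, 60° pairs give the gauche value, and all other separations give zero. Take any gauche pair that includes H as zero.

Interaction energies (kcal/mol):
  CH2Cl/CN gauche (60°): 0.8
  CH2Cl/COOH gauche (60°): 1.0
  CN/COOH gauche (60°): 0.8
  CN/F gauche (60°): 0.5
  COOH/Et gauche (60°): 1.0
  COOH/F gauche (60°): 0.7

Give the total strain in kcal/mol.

1.5 kcal/mol

This conformer (staggered): COOH(120°)/F(60°) gauche 0.7; CN(240°)/CH2Cl(300°) gauche 0.8 → 1.5 kcal/mol.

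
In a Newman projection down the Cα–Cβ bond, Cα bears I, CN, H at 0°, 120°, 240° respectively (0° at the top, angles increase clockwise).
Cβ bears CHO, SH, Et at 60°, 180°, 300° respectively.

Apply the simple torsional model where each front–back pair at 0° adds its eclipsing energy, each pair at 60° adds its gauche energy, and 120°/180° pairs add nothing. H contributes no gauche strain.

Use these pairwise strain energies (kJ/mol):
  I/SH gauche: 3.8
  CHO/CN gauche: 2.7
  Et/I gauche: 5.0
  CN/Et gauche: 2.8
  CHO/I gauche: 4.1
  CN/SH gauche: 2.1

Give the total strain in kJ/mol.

13.9 kJ/mol

This conformer (staggered): I–CHO gauche, I–Et gauche, CN–CHO gauche, CN–SH gauche; 4.1 + 5.0 + 2.7 + 2.1 = 13.9 kJ/mol.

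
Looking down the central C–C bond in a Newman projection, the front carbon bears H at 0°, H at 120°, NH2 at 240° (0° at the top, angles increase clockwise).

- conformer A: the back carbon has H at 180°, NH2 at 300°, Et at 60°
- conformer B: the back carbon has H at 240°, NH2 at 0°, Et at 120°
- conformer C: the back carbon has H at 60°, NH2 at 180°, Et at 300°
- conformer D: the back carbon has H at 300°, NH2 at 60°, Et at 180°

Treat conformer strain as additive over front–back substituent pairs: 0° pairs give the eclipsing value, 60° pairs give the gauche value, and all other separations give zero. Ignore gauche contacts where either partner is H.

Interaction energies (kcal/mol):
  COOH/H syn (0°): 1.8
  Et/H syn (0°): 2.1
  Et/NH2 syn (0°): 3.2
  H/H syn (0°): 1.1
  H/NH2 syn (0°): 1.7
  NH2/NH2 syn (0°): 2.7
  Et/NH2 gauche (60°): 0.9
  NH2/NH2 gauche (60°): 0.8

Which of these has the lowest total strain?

A (staggered): NH2–NH2 gauche; 0.8 = 0.8 kcal/mol.
B (eclipsed): H–NH2 eclipsed, H–Et eclipsed, NH2–H eclipsed; 1.7 + 2.1 + 1.7 = 5.5 kcal/mol.
C (staggered): NH2–NH2 gauche, NH2–Et gauche; 0.8 + 0.9 = 1.7 kcal/mol.
D (staggered): NH2–Et gauche; 0.9 = 0.9 kcal/mol.
A has the lowest total (0.8 kcal/mol).

A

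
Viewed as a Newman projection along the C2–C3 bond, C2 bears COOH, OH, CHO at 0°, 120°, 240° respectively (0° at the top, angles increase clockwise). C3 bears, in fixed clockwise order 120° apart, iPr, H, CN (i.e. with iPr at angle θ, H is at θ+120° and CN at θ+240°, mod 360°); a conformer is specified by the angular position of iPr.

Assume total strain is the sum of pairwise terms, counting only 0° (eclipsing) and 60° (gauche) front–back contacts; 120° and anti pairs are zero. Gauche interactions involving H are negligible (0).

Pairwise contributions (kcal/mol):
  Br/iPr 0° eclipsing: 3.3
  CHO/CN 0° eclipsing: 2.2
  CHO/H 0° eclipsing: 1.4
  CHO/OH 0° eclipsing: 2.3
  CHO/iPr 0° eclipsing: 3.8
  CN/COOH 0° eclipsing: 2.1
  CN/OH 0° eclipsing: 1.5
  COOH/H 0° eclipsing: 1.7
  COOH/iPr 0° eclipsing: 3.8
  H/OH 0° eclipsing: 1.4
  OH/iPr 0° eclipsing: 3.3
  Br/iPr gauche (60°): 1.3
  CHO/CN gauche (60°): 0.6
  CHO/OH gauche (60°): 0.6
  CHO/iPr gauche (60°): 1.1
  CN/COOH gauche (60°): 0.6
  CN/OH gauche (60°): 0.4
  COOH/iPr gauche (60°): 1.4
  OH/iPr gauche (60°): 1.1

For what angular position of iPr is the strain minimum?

180°

iPr at 0° (eclipsed): COOH–iPr eclipsed, OH–H eclipsed, CHO–CN eclipsed; 3.8 + 1.4 + 2.2 = 7.4 kcal/mol.
iPr at 60° (staggered): COOH–iPr gauche, COOH–CN gauche, OH–iPr gauche, CHO–CN gauche; 1.4 + 0.6 + 1.1 + 0.6 = 3.7 kcal/mol.
iPr at 120° (eclipsed): COOH–CN eclipsed, OH–iPr eclipsed, CHO–H eclipsed; 2.1 + 3.3 + 1.4 = 6.8 kcal/mol.
iPr at 180° (staggered): COOH–CN gauche, OH–iPr gauche, OH–CN gauche, CHO–iPr gauche; 0.6 + 1.1 + 0.4 + 1.1 = 3.2 kcal/mol.
iPr at 240° (eclipsed): COOH–H eclipsed, OH–CN eclipsed, CHO–iPr eclipsed; 1.7 + 1.5 + 3.8 = 7.0 kcal/mol.
iPr at 300° (staggered): COOH–iPr gauche, OH–CN gauche, CHO–iPr gauche, CHO–CN gauche; 1.4 + 0.4 + 1.1 + 0.6 = 3.5 kcal/mol.
The minimum (3.2 kcal/mol) occurs with iPr at 180°.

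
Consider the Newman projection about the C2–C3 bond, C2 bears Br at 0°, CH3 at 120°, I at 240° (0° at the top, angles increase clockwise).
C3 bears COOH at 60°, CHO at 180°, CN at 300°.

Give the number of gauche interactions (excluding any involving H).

Non-H gauche pairs: Br(0°)/COOH(60°); Br(0°)/CN(300°); CH3(120°)/COOH(60°); CH3(120°)/CHO(180°); I(240°)/CHO(180°); I(240°)/CN(300°) — 6 interactions.

6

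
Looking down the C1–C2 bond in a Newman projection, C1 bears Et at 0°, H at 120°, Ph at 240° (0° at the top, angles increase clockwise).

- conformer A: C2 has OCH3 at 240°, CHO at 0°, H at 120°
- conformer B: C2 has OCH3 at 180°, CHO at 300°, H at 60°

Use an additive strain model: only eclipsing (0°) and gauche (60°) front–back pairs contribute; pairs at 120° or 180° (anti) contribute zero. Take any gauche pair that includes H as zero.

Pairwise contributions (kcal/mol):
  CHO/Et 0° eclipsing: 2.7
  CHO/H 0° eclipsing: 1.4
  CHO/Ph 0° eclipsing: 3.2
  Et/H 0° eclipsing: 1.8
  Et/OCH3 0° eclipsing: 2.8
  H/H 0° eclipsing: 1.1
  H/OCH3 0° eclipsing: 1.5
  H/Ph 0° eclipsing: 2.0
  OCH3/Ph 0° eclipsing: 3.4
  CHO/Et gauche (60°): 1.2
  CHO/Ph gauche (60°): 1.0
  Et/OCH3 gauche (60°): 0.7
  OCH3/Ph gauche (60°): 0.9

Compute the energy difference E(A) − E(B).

+4.1 kcal/mol

A is eclipsed. Et at 0° is eclipsed with CHO at 0° (2.7); H at 120° is eclipsed with H at 120° (1.1); Ph at 240° is eclipsed with OCH3 at 240° (3.4). Total 7.2 kcal/mol.
B is staggered. Et at 0° is gauche with CHO at 300° (1.2); Ph at 240° is gauche with OCH3 at 180° (0.9); Ph at 240° is gauche with CHO at 300° (1.0). Total 3.1 kcal/mol.
E(A) − E(B) = 7.2 − 3.1 = +4.1 kcal/mol.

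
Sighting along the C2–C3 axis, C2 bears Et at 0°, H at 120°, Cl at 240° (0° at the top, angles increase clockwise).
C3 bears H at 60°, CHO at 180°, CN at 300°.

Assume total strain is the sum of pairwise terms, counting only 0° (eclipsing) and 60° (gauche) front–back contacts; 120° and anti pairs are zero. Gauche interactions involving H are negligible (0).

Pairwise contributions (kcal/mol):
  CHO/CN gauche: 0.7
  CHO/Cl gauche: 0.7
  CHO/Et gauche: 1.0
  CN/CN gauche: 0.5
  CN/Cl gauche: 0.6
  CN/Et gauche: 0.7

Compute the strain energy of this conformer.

2.0 kcal/mol

This conformer (staggered): Et–CN gauche, Cl–CHO gauche, Cl–CN gauche; 0.7 + 0.7 + 0.6 = 2.0 kcal/mol.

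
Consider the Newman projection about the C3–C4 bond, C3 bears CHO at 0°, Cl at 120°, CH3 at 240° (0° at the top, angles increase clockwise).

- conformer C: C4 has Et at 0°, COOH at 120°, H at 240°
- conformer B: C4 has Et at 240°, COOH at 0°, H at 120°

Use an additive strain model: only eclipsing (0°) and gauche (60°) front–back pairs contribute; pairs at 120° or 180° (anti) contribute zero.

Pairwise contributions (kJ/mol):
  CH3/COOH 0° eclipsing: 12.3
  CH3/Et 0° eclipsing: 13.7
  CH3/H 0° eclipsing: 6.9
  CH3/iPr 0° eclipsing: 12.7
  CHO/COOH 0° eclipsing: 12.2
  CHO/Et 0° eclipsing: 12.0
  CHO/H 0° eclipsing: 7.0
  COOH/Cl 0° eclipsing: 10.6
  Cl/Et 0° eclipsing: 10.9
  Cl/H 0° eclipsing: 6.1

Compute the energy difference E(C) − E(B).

-2.5 kJ/mol

C (eclipsed): CHO(0°)/Et(0°) eclipsed 12.0; Cl(120°)/COOH(120°) eclipsed 10.6; CH3(240°)/H(240°) eclipsed 6.9 → 29.5 kJ/mol.
B (eclipsed): CHO(0°)/COOH(0°) eclipsed 12.2; Cl(120°)/H(120°) eclipsed 6.1; CH3(240°)/Et(240°) eclipsed 13.7 → 32.0 kJ/mol.
E(C) − E(B) = 29.5 − 32.0 = -2.5 kJ/mol.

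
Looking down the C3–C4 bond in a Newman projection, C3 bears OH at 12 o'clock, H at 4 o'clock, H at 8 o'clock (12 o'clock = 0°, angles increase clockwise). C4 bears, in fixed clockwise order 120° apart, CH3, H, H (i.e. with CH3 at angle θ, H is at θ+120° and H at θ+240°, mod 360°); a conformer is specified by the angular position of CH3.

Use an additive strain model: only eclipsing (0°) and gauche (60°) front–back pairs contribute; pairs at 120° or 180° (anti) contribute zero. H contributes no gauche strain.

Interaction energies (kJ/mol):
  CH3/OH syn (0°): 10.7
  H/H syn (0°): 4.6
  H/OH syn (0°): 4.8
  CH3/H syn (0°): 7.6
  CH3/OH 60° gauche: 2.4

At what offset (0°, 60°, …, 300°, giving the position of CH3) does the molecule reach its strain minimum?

CH3 at 0° (eclipsed): OH(0°)/CH3(0°) eclipsed 10.7; H(120°)/H(120°) eclipsed 4.6; H(240°)/H(240°) eclipsed 4.6 → 19.9 kJ/mol.
CH3 at 60° (staggered): OH(0°)/CH3(60°) gauche 2.4 → 2.4 kJ/mol.
CH3 at 120° (eclipsed): OH(0°)/H(0°) eclipsed 4.8; H(120°)/CH3(120°) eclipsed 7.6; H(240°)/H(240°) eclipsed 4.6 → 17.0 kJ/mol.
CH3 at 180° (staggered): no non-H gauche contacts → 0.0 kJ/mol.
CH3 at 240° (eclipsed): OH(0°)/H(0°) eclipsed 4.8; H(120°)/H(120°) eclipsed 4.6; H(240°)/CH3(240°) eclipsed 7.6 → 17.0 kJ/mol.
CH3 at 300° (staggered): OH(0°)/CH3(300°) gauche 2.4 → 2.4 kJ/mol.
The minimum (0.0 kJ/mol) occurs with CH3 at 180°.

180°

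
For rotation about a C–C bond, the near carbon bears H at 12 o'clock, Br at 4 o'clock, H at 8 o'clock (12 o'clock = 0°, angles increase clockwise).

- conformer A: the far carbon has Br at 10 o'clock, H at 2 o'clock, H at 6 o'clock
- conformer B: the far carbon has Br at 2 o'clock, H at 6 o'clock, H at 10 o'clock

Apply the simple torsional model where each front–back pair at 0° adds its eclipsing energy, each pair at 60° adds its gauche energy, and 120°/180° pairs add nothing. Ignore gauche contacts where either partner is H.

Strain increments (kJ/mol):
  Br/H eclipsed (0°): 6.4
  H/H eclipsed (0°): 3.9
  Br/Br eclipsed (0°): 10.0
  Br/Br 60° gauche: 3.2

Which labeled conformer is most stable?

A

A (staggered): no non-H gauche contacts → 0.0 kJ/mol.
B is staggered. Br at 120° is gauche with Br at 60° (3.2). Total 3.2 kJ/mol.
A has the lowest total (0.0 kJ/mol).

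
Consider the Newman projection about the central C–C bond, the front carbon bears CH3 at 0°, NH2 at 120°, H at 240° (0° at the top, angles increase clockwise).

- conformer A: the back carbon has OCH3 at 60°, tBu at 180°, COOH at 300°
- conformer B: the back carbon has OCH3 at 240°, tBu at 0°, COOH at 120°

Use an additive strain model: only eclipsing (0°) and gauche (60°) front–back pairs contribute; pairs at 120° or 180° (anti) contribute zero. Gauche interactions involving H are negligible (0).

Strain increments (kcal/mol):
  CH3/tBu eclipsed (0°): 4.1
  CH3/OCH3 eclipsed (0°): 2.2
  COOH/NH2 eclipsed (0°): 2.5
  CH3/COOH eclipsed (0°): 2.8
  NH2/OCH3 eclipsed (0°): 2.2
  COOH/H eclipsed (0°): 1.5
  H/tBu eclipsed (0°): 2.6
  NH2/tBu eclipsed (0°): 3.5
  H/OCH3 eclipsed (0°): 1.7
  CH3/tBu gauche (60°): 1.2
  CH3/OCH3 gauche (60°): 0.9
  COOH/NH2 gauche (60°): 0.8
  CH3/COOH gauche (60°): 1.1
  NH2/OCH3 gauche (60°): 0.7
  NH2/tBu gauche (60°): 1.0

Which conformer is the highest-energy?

A (staggered): CH3–OCH3 gauche, CH3–COOH gauche, NH2–OCH3 gauche, NH2–tBu gauche; 0.9 + 1.1 + 0.7 + 1.0 = 3.7 kcal/mol.
B (eclipsed): CH3–tBu eclipsed, NH2–COOH eclipsed, H–OCH3 eclipsed; 4.1 + 2.5 + 1.7 = 8.3 kcal/mol.
B has the highest total (8.3 kcal/mol).

B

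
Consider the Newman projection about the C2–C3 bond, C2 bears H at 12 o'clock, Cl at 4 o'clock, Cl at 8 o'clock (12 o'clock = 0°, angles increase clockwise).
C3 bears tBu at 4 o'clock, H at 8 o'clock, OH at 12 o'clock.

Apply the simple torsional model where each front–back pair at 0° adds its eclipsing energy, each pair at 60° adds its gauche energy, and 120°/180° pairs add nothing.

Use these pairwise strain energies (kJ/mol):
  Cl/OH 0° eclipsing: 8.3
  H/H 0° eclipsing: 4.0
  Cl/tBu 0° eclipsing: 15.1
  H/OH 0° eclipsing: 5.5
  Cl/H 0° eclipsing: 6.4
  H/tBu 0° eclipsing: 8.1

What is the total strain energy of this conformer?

27.0 kJ/mol

This conformer is eclipsed. H at 0° is eclipsed with OH at 0° (5.5); Cl at 120° is eclipsed with tBu at 120° (15.1); Cl at 240° is eclipsed with H at 240° (6.4). Total 27.0 kJ/mol.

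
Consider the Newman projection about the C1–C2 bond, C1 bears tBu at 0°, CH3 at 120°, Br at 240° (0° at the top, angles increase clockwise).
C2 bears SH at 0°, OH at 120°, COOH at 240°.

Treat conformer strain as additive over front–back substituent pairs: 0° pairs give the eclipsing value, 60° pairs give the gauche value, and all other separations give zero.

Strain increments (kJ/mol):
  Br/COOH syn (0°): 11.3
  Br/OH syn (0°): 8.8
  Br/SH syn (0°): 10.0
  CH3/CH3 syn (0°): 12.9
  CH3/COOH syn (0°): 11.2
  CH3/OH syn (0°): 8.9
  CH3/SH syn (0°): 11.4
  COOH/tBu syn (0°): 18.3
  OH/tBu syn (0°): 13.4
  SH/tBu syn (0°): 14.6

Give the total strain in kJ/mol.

34.8 kJ/mol

This conformer is eclipsed. tBu at 0° is eclipsed with SH at 0° (14.6); CH3 at 120° is eclipsed with OH at 120° (8.9); Br at 240° is eclipsed with COOH at 240° (11.3). Total 34.8 kJ/mol.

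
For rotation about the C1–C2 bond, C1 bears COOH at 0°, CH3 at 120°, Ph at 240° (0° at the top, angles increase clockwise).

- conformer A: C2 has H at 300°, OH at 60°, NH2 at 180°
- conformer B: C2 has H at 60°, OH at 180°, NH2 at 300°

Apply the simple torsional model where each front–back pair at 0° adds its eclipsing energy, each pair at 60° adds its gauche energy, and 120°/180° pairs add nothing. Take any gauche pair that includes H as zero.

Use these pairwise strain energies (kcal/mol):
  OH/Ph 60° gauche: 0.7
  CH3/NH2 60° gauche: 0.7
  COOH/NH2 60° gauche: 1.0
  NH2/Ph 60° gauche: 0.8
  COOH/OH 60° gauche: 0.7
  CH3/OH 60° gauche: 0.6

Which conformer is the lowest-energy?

A (staggered): COOH(0°)/OH(60°) gauche 0.7; CH3(120°)/OH(60°) gauche 0.6; CH3(120°)/NH2(180°) gauche 0.7; Ph(240°)/NH2(180°) gauche 0.8 → 2.8 kcal/mol.
B (staggered): COOH(0°)/NH2(300°) gauche 1.0; CH3(120°)/OH(180°) gauche 0.6; Ph(240°)/OH(180°) gauche 0.7; Ph(240°)/NH2(300°) gauche 0.8 → 3.1 kcal/mol.
A has the lowest total (2.8 kcal/mol).

A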